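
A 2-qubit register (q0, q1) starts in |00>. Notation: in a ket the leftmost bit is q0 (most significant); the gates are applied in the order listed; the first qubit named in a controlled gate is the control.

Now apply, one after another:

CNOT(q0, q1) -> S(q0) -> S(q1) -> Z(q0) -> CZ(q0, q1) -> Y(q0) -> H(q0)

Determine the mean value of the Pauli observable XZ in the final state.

The observable XZ averages to -1.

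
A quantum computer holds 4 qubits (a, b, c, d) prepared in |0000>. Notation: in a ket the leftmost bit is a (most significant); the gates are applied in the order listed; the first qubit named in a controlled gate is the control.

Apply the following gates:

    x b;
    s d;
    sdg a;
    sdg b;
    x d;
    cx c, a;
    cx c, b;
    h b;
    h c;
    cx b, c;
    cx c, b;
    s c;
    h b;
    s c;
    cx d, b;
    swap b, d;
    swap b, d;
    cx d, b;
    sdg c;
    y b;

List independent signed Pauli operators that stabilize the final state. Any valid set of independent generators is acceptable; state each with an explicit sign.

The final state is stabilized by the group generated by -IIYI, +ZIII, +IZII, -IIIZ; other independent generating sets are equally valid. Key observation: steps 14-19 multiply out to the identity, so the circuit reduces to the remaining gates.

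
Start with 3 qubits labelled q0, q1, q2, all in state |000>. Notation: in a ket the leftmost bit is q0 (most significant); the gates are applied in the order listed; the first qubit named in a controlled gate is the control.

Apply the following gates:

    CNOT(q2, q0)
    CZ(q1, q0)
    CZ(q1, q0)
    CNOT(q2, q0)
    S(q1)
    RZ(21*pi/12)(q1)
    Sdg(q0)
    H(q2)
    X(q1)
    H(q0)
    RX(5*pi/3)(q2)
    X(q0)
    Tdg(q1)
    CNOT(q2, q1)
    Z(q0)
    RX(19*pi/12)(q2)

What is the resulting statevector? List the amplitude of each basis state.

The final amplitudes are -3*sqrt(sqrt(2) + 2)*exp(3*I*pi/8)/16 - sqrt(3*sqrt(2) + 6)*exp(7*I*pi/8)/16 + sqrt(2 - sqrt(2))*exp(7*I*pi/8)/16 + sqrt(6 - 3*sqrt(2))*exp(3*I*pi/8)/16 on |000>, -sqrt(sqrt(2) + 2)*exp(3*I*pi/8)/16 - sqrt(6 - 3*sqrt(2))*exp(3*I*pi/8)/16 + 3*sqrt(2 - sqrt(2))*exp(7*I*pi/8)/16 + sqrt(3*sqrt(2) + 6)*exp(7*I*pi/8)/16 on |001>, -sqrt(sqrt(2) + 2)*exp(3*I*pi/8)/16 - sqrt(6 - 3*sqrt(2))*exp(3*I*pi/8)/16 + 3*sqrt(2 - sqrt(2))*exp(7*I*pi/8)/16 + sqrt(3*sqrt(2) + 6)*exp(7*I*pi/8)/16 on |010>, -3*sqrt(sqrt(2) + 2)*exp(3*I*pi/8)/16 - sqrt(3*sqrt(2) + 6)*exp(7*I*pi/8)/16 + sqrt(2 - sqrt(2))*exp(7*I*pi/8)/16 + sqrt(6 - 3*sqrt(2))*exp(3*I*pi/8)/16 on |011>, -sqrt(6 - 3*sqrt(2))*exp(3*I*pi/8)/16 - sqrt(2 - sqrt(2))*exp(7*I*pi/8)/16 + sqrt(3*sqrt(2) + 6)*exp(7*I*pi/8)/16 + 3*sqrt(sqrt(2) + 2)*exp(3*I*pi/8)/16 on |100>, -sqrt(3*sqrt(2) + 6)*exp(7*I*pi/8)/16 - 3*sqrt(2 - sqrt(2))*exp(7*I*pi/8)/16 + sqrt(6 - 3*sqrt(2))*exp(3*I*pi/8)/16 + sqrt(sqrt(2) + 2)*exp(3*I*pi/8)/16 on |101>, -sqrt(3*sqrt(2) + 6)*exp(7*I*pi/8)/16 - 3*sqrt(2 - sqrt(2))*exp(7*I*pi/8)/16 + sqrt(6 - 3*sqrt(2))*exp(3*I*pi/8)/16 + sqrt(sqrt(2) + 2)*exp(3*I*pi/8)/16 on |110>, -sqrt(6 - 3*sqrt(2))*exp(3*I*pi/8)/16 - sqrt(2 - sqrt(2))*exp(7*I*pi/8)/16 + sqrt(3*sqrt(2) + 6)*exp(7*I*pi/8)/16 + 3*sqrt(sqrt(2) + 2)*exp(3*I*pi/8)/16 on |111>. Key observation: steps 1-4 multiply out to the identity, so the circuit reduces to the remaining gates.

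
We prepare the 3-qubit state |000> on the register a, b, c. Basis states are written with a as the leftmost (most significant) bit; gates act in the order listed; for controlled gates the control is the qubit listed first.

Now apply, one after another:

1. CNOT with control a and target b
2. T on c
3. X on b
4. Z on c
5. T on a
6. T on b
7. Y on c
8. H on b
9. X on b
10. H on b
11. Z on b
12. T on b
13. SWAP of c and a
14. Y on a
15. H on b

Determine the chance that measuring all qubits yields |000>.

A full measurement returns |000> with probability 1/2.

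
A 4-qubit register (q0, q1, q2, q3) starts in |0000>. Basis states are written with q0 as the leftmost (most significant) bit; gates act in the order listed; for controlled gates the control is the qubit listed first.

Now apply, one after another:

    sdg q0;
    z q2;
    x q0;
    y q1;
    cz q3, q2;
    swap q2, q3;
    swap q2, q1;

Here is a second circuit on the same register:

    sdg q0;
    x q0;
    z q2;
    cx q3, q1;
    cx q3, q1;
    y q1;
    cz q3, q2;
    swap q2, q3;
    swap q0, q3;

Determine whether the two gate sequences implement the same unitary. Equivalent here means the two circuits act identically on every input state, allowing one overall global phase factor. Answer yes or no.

No — the two circuits implement different unitaries, even allowing a global phase.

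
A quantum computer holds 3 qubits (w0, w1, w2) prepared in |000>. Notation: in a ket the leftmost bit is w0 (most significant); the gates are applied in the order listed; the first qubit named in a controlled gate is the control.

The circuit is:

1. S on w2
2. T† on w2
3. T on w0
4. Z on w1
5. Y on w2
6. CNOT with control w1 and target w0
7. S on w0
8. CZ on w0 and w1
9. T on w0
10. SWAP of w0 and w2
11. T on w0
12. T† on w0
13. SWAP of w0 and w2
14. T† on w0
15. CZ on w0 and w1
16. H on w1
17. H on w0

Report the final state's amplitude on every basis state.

The resulting statevector has amplitude 0 on |000>, I/2 on |001>, 0 on |010>, I/2 on |011>, 0 on |100>, I/2 on |101>, 0 on |110>, I/2 on |111>. Key observation: gates 8-15 undo each other exactly, leaving only the rest of the circuit to track.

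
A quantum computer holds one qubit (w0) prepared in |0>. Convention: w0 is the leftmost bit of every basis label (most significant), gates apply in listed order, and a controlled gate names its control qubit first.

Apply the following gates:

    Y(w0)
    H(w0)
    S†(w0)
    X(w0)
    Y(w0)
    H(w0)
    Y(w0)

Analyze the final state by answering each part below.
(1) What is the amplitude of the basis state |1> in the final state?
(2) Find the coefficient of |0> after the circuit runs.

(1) The final state's coefficient on |1> equals 1/2 + I/2.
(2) |0> carries amplitude 1/2 - I/2 in the final state.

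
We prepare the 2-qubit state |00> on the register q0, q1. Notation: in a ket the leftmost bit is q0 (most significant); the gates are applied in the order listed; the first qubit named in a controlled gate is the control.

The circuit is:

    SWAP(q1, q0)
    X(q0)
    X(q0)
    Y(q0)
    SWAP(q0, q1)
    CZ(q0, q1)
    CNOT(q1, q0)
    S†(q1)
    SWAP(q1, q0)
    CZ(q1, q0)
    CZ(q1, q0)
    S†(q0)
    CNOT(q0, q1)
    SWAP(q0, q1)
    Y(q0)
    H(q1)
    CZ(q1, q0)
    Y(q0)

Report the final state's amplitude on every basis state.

The final amplitudes are -sqrt(2)*I/2 on |00>, -sqrt(2)*I/2 on |01>, 0 on |10>, 0 on |11>.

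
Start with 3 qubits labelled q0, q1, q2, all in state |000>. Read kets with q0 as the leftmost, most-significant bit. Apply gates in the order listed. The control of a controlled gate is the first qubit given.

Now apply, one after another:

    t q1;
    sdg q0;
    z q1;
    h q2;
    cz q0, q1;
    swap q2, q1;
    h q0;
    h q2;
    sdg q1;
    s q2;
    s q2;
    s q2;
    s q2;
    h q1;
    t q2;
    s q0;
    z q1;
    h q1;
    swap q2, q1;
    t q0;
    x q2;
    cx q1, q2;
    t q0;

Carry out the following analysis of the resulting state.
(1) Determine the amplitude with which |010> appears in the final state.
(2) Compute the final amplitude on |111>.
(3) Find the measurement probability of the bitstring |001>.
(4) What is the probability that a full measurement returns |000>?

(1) The amplitude on |010> is -sqrt(2)*exp(3*I*pi/4)/4. Key observation: gates 10-13 undo each other exactly, leaving only the rest of the circuit to track.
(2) The final state's coefficient on |111> equals -sqrt(2)*exp(I*pi/4)/4.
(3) Outcome |001> occurs with probability 1/8.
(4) The probability of measuring |000> is 1/8.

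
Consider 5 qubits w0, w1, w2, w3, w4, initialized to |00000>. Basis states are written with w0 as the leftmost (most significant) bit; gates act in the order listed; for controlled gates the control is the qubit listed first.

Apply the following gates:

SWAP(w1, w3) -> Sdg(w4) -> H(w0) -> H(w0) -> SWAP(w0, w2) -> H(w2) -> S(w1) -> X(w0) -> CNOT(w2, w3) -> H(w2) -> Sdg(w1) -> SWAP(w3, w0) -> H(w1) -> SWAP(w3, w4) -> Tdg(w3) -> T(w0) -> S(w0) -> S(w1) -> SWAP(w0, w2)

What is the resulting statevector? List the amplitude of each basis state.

The final amplitudes are sqrt(2)/4 on |00001>, sqrt(2)*exp(3*I*pi/4)/4 on |00101>, sqrt(2)*I/4 on |01001>, -sqrt(2)*exp(I*pi/4)/4 on |01101>, sqrt(2)/4 on |10001>, -sqrt(2)*exp(3*I*pi/4)/4 on |10101>, sqrt(2)*I/4 on |11001>, sqrt(2)*exp(I*pi/4)/4 on |11101>, and 0 on every other basis state.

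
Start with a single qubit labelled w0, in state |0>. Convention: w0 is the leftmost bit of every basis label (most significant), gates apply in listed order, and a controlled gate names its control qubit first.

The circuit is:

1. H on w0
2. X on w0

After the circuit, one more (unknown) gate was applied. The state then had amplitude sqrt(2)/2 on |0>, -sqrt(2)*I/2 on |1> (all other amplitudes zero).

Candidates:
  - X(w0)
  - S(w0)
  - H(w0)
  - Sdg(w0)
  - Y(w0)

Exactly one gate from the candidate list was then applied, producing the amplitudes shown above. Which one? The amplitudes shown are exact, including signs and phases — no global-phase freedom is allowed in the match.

The unique candidate consistent with the amplitudes is Sdg(w0).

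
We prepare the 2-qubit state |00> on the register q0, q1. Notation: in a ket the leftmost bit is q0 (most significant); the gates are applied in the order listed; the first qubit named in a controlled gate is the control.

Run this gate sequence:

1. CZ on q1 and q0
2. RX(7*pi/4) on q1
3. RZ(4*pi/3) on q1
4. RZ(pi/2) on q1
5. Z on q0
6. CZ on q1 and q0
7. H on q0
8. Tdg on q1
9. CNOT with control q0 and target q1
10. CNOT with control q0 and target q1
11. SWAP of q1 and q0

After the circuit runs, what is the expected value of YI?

In the final state, YI has expectation -1/4 + sqrt(3)/4.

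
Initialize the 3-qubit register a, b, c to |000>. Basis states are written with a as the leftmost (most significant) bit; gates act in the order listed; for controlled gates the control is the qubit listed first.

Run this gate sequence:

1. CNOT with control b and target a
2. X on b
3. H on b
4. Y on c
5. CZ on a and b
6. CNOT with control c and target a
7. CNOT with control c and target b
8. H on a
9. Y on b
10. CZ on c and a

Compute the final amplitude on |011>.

|011> carries amplitude 1/2 in the final state.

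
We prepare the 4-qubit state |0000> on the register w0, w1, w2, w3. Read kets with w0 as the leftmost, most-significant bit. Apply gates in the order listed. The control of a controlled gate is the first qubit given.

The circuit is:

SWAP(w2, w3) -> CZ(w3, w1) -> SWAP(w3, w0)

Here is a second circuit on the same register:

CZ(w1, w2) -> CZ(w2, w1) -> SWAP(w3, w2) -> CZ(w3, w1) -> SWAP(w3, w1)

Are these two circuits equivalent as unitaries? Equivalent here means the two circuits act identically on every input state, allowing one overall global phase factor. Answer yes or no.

No — the two circuits implement different unitaries, even allowing a global phase.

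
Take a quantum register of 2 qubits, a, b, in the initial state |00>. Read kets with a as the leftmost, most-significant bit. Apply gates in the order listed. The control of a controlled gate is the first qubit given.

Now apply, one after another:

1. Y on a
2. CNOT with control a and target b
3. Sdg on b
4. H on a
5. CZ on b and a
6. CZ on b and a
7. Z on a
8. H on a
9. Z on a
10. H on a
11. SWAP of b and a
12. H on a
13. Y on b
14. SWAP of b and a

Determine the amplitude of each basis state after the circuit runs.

After the circuit, the state carries amplitude -I/2 on |00>, I/2 on |01>, I/2 on |10>, -I/2 on |11>.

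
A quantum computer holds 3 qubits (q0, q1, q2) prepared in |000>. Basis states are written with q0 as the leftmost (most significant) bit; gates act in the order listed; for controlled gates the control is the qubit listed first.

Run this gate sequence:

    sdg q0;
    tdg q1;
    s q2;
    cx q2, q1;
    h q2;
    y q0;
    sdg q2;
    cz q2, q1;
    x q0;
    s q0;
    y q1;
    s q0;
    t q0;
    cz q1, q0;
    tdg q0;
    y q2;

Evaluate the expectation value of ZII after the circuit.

The observable ZII averages to 1.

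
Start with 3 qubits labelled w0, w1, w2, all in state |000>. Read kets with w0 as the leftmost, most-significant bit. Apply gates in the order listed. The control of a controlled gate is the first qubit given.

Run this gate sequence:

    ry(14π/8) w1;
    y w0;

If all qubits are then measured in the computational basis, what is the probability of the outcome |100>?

A full measurement returns |100> with probability sqrt(2)/4 + 1/2.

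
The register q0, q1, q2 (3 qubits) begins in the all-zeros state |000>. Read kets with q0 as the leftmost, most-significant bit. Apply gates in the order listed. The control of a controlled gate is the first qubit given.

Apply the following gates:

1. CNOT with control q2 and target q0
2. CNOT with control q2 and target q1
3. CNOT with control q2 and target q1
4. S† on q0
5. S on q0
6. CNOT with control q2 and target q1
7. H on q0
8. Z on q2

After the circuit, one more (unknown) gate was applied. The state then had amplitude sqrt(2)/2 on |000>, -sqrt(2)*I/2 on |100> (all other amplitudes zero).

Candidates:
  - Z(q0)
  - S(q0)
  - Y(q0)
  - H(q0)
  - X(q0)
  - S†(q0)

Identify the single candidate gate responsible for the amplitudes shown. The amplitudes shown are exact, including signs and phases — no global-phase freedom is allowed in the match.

The applied gate was S†(q0).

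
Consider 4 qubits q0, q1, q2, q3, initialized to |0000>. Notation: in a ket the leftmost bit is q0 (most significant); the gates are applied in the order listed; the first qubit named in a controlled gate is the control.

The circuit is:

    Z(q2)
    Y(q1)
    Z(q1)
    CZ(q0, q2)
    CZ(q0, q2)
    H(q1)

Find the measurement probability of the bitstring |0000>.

A full measurement returns |0000> with probability 1/2. Key observation: the block from step 4 through step 5 cancels to the identity and can be dropped.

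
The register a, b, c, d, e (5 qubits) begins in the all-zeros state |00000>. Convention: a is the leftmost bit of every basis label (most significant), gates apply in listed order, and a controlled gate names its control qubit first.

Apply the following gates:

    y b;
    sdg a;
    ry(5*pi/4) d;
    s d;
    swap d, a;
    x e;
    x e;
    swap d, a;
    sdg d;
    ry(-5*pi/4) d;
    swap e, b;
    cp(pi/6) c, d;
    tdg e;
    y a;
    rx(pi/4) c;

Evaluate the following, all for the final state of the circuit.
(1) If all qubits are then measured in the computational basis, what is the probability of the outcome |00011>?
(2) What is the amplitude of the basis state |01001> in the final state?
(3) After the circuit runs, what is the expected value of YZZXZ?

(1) Outcome |00011> occurs with probability 0. Key observation: gates 3-10 undo each other exactly, leaving only the rest of the circuit to track.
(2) The amplitude on |01001> is 0.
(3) The expectation value of YZZXZ is 0.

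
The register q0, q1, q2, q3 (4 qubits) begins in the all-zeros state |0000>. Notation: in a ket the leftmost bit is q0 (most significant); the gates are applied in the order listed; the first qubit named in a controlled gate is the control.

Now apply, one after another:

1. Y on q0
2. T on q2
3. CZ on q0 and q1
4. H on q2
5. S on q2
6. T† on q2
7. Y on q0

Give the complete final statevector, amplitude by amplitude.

After the circuit, the state carries amplitude sqrt(2)/2 on |0000>, sqrt(2)*exp(I*pi/4)/2 on |0010>, and 0 on every other basis state.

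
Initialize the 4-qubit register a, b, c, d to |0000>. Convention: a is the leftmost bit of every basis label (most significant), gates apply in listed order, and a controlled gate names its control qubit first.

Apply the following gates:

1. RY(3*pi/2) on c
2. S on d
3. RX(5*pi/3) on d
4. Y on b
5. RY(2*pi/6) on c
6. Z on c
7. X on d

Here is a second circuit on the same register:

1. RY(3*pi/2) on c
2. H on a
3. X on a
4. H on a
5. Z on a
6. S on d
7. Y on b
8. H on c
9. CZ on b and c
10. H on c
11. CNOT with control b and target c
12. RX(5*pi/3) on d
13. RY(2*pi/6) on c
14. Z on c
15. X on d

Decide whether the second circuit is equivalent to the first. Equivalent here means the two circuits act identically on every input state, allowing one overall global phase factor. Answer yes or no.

Yes — the two circuits implement the same unitary up to a global phase.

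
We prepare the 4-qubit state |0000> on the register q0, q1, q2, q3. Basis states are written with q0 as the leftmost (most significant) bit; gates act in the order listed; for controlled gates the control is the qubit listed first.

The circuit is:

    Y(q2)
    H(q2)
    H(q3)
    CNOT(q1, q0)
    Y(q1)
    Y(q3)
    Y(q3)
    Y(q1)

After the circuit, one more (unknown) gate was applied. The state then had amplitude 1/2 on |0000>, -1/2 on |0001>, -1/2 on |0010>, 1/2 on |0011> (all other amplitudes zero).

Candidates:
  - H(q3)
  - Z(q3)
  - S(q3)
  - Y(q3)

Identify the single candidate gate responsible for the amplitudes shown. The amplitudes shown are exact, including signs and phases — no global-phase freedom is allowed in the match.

It was Y(q3) that produced the state shown. Key observation: the block from step 5 through step 8 cancels to the identity and can be dropped.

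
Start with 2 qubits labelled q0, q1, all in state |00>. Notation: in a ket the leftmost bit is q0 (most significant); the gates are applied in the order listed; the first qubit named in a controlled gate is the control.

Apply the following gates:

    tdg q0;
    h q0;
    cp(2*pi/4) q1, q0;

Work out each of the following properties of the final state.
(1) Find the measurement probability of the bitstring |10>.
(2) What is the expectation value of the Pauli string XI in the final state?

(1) Outcome |10> occurs with probability 1/2.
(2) The expectation value of XI is 1.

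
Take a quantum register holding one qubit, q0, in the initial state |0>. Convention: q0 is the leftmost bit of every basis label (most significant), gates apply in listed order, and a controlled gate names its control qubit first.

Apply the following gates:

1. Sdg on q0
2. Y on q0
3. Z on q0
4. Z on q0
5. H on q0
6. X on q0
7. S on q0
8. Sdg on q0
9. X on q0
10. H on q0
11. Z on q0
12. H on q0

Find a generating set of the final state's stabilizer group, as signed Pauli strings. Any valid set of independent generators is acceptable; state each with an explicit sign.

The stabilizer group can be generated by -X, among other valid generating sets. Key observation: steps 4-11 multiply out to the identity, so the circuit reduces to the remaining gates.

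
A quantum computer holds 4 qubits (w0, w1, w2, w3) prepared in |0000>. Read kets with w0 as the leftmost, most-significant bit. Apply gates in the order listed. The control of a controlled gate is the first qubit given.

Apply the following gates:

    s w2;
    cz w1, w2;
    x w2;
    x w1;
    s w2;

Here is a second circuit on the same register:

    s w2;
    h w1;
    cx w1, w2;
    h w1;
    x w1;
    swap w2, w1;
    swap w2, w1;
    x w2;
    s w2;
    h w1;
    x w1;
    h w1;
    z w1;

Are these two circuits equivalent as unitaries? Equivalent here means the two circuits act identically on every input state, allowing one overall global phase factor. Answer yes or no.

No — the two circuits implement different unitaries, even allowing a global phase.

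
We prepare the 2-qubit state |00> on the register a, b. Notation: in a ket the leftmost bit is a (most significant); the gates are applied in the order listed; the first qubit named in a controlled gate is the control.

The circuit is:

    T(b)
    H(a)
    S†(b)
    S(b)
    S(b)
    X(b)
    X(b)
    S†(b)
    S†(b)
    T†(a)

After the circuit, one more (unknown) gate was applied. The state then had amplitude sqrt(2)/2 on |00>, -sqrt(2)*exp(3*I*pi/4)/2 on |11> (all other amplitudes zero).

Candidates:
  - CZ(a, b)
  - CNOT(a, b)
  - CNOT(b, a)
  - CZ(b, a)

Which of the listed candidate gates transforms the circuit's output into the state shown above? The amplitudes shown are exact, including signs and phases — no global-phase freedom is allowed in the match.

It was CNOT(a, b) that produced the state shown. Key observation: steps 4-9 multiply out to the identity, so the circuit reduces to the remaining gates.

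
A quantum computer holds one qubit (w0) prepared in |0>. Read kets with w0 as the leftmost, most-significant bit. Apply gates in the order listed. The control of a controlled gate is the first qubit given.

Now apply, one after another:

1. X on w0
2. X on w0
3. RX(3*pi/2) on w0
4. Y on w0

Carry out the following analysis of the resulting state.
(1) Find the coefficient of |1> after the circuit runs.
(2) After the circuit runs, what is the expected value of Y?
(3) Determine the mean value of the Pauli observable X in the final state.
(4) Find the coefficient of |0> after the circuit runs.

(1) |1> carries amplitude -sqrt(2)*I/2 in the final state. Key observation: steps 1-2 multiply out to the identity, so the circuit reduces to the remaining gates.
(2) The expectation value of Y is 1.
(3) The expectation value of X is 0.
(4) The final state's coefficient on |0> equals -sqrt(2)/2.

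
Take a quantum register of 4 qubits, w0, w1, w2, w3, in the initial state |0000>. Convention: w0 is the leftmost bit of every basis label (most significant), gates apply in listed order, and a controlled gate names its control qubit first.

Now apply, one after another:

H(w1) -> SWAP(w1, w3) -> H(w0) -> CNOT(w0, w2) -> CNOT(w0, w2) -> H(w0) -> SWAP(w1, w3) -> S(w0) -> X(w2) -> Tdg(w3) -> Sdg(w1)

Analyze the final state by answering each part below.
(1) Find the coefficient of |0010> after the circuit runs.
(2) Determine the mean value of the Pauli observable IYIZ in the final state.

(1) The amplitude on |0010> is sqrt(2)/2. Key observation: steps 2-7 multiply out to the identity, so the circuit reduces to the remaining gates.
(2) The expectation value of IYIZ is -1.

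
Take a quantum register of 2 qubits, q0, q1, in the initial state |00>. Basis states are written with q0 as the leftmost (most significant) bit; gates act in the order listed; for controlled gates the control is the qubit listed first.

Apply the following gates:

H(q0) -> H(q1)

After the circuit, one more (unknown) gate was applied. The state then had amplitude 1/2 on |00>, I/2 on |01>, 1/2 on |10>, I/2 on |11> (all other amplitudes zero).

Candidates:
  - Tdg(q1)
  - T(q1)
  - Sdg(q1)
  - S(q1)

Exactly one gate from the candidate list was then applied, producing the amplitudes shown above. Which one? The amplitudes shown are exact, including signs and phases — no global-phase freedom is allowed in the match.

It was S(q1) that produced the state shown.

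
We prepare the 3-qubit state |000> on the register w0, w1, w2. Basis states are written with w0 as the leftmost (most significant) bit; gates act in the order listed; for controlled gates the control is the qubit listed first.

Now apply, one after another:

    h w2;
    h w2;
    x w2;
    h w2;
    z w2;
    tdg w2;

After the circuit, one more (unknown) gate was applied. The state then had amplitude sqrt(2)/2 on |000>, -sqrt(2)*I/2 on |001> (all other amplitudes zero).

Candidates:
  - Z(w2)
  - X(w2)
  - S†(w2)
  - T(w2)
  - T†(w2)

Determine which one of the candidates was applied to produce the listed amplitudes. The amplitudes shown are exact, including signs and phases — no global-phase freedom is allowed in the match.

The applied gate was T†(w2). Key observation: gates 2-5 undo each other exactly, leaving only the rest of the circuit to track.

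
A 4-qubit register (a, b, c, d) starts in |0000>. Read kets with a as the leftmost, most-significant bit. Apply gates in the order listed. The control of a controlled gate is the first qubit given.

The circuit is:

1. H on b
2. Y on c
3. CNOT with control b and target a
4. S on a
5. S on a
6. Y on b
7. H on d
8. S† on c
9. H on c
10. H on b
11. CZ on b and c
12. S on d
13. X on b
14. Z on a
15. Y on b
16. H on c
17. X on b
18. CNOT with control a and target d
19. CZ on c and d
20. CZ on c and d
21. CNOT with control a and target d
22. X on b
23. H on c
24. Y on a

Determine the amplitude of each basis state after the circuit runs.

After the circuit, the state carries amplitude I/4 on |0000>, -1/4 on |0001>, -I/4 on |0010>, 1/4 on |0011>, -I/4 on |0100>, 1/4 on |0101>, -I/4 on |0110>, 1/4 on |0111>, I/4 on |1000>, -1/4 on |1001>, -I/4 on |1010>, 1/4 on |1011>, I/4 on |1100>, -1/4 on |1101>, I/4 on |1110>, -1/4 on |1111>. Key observation: steps 16-23 multiply out to the identity, so the circuit reduces to the remaining gates.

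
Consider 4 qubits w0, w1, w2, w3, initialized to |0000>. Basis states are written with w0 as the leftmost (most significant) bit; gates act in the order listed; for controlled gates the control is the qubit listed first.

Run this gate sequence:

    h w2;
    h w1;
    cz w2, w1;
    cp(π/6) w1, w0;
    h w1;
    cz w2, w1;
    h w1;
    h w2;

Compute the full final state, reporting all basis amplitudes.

After the circuit, the state carries amplitude sqrt(2)/2 on |0010>, sqrt(2)/2 on |0100>, and 0 on every other basis state.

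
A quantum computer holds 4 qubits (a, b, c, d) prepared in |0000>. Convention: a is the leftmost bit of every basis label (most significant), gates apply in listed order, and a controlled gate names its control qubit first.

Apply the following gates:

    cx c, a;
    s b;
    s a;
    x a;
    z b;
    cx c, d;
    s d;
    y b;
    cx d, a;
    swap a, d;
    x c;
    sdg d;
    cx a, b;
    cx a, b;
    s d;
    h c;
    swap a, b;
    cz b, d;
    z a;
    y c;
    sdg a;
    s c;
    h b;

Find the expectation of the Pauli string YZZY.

The expectation value of YZZY is 0.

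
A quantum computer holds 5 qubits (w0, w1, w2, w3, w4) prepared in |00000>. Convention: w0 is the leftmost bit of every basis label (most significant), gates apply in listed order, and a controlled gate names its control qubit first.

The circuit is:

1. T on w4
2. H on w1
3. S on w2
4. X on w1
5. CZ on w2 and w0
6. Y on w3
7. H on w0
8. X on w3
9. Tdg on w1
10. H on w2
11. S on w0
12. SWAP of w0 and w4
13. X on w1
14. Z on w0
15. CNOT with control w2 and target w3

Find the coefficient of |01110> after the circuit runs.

|01110> carries amplitude sqrt(2)*I/4 in the final state.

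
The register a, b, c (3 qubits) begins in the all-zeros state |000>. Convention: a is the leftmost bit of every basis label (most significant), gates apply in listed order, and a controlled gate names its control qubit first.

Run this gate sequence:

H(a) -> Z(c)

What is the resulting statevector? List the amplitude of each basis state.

The final amplitudes are sqrt(2)/2 on |000>, sqrt(2)/2 on |100>, and 0 on every other basis state.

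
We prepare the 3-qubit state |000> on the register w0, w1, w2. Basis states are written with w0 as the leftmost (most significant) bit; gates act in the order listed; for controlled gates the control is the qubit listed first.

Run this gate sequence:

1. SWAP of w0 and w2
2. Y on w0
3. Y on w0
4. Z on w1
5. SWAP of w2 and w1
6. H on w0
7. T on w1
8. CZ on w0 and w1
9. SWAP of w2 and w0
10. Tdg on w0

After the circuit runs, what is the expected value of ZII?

The observable ZII averages to 1.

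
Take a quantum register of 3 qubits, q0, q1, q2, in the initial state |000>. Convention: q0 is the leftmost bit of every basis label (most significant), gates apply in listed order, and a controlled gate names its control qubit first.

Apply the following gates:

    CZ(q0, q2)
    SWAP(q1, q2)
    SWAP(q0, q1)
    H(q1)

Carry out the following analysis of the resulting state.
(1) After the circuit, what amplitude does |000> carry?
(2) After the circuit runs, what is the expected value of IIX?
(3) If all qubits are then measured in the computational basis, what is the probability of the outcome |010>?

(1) |000> carries amplitude sqrt(2)/2 in the final state.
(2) In the final state, IIX has expectation 0.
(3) The probability of measuring |010> is 1/2.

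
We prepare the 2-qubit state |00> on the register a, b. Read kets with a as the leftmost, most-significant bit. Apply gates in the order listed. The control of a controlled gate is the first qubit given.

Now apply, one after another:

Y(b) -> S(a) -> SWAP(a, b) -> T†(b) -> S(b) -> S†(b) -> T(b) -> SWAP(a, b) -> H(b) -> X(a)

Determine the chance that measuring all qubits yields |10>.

The probability of measuring |10> is 1/2.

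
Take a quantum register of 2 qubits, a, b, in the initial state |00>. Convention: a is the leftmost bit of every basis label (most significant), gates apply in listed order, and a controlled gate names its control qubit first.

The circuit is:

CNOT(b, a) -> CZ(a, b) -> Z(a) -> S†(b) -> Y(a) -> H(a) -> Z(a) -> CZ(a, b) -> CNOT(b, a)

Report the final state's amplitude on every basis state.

The resulting statevector has amplitude sqrt(2)*I/2 on |00>, 0 on |01>, sqrt(2)*I/2 on |10>, 0 on |11>.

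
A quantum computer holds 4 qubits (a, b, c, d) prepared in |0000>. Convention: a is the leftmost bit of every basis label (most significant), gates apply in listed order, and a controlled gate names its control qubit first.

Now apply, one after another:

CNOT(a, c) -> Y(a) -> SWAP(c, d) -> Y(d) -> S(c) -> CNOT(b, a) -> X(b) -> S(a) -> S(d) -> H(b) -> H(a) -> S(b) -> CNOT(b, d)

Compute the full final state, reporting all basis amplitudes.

The final amplitudes are 1/2 on |0001>, -I/2 on |0100>, -1/2 on |1001>, I/2 on |1100>, and 0 on every other basis state.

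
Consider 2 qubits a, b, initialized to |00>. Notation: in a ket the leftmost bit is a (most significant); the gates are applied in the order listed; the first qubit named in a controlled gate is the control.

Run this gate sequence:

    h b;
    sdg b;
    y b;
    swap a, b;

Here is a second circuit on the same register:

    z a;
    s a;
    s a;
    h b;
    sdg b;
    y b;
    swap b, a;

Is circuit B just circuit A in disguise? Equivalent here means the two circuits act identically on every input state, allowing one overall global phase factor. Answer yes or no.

Yes, they are equivalent — the unitaries differ by at most a global phase.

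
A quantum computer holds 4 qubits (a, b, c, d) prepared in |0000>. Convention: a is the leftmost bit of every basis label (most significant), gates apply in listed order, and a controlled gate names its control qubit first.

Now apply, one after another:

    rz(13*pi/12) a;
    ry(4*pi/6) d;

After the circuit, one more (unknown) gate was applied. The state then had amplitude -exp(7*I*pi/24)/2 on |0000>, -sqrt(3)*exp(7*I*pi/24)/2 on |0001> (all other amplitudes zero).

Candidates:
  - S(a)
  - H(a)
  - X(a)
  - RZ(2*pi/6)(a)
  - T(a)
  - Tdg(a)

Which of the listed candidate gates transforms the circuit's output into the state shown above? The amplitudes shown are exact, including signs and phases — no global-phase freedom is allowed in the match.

The unique candidate consistent with the amplitudes is RZ(2*pi/6)(a).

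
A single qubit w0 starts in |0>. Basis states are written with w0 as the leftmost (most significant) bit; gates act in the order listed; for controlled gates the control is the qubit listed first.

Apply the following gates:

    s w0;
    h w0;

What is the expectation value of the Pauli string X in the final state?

The expectation value of X is 1.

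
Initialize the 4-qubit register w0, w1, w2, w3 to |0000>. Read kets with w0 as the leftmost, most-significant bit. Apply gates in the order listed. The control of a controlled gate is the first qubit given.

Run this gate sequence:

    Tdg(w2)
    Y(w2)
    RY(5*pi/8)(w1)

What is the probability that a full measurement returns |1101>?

Outcome |1101> occurs with probability 0.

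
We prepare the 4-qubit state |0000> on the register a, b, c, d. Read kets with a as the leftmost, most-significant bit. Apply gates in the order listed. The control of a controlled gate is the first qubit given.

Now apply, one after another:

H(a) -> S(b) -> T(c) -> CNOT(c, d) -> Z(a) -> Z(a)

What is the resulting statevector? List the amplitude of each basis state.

The resulting statevector has amplitude sqrt(2)/2 on |0000>, sqrt(2)/2 on |1000>, and 0 on every other basis state.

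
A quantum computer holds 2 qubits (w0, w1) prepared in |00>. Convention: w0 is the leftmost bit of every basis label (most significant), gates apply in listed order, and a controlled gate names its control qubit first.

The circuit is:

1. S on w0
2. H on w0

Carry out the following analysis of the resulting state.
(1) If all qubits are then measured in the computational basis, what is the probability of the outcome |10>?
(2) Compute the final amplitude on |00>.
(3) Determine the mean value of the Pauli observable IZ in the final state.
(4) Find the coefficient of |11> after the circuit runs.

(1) A full measurement returns |10> with probability 1/2.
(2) The final state's coefficient on |00> equals sqrt(2)/2.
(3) The expectation value of IZ is 1.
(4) The final state's coefficient on |11> equals 0.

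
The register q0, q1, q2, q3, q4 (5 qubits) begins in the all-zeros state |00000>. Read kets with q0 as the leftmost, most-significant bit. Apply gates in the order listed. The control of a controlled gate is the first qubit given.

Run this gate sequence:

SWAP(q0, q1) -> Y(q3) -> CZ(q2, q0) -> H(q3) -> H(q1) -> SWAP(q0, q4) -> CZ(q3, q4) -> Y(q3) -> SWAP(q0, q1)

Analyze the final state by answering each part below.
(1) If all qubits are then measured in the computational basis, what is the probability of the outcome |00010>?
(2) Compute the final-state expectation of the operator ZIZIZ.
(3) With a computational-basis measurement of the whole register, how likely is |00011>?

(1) The probability of measuring |00010> is 1/4.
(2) The expectation value of ZIZIZ is 0.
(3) The probability of measuring |00011> is 0.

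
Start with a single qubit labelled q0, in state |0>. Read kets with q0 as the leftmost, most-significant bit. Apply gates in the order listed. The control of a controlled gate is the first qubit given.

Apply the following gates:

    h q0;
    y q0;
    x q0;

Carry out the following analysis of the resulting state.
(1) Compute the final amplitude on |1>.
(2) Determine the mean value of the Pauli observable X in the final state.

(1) The amplitude on |1> is -sqrt(2)*I/2.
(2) In the final state, X has expectation -1.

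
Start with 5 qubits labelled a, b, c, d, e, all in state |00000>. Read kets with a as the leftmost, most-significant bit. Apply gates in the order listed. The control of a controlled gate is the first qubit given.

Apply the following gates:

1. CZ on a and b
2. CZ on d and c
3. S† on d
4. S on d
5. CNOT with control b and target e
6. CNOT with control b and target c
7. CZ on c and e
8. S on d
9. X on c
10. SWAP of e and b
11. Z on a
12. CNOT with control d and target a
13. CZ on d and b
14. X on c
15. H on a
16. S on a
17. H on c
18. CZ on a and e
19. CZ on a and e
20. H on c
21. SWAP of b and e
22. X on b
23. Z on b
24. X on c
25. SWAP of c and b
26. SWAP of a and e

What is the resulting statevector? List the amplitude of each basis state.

The final amplitudes are -sqrt(2)/2 on |01100>, -sqrt(2)*I/2 on |01101>, and 0 on every other basis state. Key observation: the block from step 17 through step 20 cancels to the identity and can be dropped.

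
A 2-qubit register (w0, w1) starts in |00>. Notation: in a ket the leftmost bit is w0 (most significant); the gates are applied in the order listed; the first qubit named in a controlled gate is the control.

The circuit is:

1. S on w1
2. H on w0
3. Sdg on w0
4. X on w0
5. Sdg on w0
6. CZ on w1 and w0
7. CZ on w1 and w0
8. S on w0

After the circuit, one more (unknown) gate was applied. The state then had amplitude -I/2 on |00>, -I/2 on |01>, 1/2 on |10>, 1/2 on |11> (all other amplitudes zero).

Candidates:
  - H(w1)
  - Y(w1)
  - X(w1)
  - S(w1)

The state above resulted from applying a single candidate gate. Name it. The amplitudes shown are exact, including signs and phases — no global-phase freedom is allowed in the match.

The applied gate was H(w1). Key observation: gates 5-8 undo each other exactly, leaving only the rest of the circuit to track.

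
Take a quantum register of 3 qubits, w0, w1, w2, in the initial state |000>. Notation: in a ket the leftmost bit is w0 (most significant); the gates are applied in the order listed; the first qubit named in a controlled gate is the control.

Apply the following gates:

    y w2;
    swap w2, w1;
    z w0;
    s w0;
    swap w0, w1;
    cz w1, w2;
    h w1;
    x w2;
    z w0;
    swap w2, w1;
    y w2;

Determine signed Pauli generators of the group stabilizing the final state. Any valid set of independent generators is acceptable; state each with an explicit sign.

One valid set of independent stabilizer generators is -IIX, -ZII, -IZI (any independent generating set of the same group is equally correct).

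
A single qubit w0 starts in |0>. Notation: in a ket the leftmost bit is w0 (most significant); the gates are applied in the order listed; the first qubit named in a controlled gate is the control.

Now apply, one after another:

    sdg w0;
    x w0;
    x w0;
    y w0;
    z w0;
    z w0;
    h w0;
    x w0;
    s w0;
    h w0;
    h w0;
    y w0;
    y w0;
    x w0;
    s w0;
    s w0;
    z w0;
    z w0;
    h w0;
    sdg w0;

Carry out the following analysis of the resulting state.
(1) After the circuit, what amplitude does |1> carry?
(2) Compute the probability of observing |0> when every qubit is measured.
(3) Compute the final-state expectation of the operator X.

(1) The amplitude on |1> is -1/2 + I/2.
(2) The probability of measuring |0> is 1/2.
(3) The observable X averages to 1.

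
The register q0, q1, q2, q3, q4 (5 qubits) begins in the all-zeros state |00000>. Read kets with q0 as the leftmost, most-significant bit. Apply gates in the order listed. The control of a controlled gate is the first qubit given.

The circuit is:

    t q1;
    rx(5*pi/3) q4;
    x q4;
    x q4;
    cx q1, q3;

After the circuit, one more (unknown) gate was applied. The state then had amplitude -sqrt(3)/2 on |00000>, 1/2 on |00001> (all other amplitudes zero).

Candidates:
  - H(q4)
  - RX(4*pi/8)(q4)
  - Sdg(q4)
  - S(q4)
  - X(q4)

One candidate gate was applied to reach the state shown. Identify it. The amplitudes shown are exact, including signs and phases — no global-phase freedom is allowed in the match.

The applied gate was S(q4). Key observation: gates 3-4 undo each other exactly, leaving only the rest of the circuit to track.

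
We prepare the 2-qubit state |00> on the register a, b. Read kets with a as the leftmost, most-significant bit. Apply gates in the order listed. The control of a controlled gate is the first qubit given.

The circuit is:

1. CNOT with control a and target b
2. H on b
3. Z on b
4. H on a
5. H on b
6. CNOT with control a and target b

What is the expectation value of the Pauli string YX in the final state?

In the final state, YX has expectation 0.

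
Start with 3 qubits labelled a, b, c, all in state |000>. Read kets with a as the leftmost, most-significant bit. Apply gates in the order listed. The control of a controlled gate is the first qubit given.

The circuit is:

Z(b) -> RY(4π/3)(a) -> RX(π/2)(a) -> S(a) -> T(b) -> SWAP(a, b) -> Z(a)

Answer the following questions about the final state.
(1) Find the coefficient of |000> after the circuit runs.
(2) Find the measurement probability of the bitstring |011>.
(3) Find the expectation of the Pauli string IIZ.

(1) |000> carries amplitude -sqrt(2)/4 - sqrt(6)*I/4 in the final state.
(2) Outcome |011> occurs with probability 0.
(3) The expectation value of IIZ is 1.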